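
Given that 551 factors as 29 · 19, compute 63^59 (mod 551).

328

Mod 29: 63 ≡ 5; by Fermat, exponent reduces to 59 mod 28 = 3; 5^3 ≡ 9 (mod 29).
Mod 19: 63 ≡ 6; by Fermat, exponent reduces to 59 mod 18 = 5; 6^5 ≡ 5 (mod 19).
Combine by CRT: x ≡ 9 (mod 29), x ≡ 5 (mod 19) ⇒ x ≡ 328 (mod 551).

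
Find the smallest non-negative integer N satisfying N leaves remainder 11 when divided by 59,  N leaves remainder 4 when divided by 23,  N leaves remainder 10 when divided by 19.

The moduli are pairwise coprime; M = 59·23·19 = 25783.
M/59 = 437; 437 ≡ 24 (mod 59); 24·32 ≡ 1, so inverse 32.
M/23 = 1121; 1121 ≡ 17 (mod 23); 17·19 ≡ 1, so inverse 19.
M/19 = 1357; 1357 ≡ 8 (mod 19); 8·12 ≡ 1, so inverse 12.
N ≡ 11·437·32 + 4·1121·19 + 10·1357·12 = 401860.
401860 mod 25783 = 15115.

15115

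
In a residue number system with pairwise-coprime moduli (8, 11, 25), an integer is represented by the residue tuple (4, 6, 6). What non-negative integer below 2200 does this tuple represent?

The moduli are pairwise coprime; N = 8·11·25 = 2200.
N/8 = 275; 275 ≡ 3 (mod 8); 3·3 ≡ 1, so inverse 3.
N/11 = 200; 200 ≡ 2 (mod 11); 2·6 ≡ 1, so inverse 6.
N/25 = 88; 88 ≡ 13 (mod 25); 13·2 ≡ 1, so inverse 2.
x ≡ 4·275·3 + 6·200·6 + 6·88·2 = 11556.
11556 mod 2200 = 556.

556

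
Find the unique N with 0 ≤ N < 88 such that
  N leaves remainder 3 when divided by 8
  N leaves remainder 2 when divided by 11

Combine the congruences pairwise.
From N ≡ 3 (mod 8) write N = 3 + 8t. Substituting into N ≡ 2 (mod 11) gives 8t ≡ 10 (mod 11), and since 8⁻¹ ≡ 7 (mod 11), t ≡ 4. Hence N ≡ 3 + 8·4 = 35 (mod 88).

35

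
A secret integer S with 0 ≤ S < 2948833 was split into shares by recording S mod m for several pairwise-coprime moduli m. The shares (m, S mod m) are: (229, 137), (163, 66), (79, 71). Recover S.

1146282

From S ≡ 137 (mod 229) write S = 137 + 229t. Substituting into S ≡ 66 (mod 163) gives 229t ≡ 92 (mod 163), and since 66⁻¹ ≡ 42 (mod 163), t ≡ 115. Hence S ≡ 137 + 229·115 = 26472 (mod 37327).
From S ≡ 26472 (mod 37327) write S = 26472 + 37327t. Substituting into S ≡ 71 (mod 79) gives 37327t ≡ 64 (mod 79), and since 39⁻¹ ≡ 77 (mod 79), t ≡ 30. Hence S ≡ 26472 + 37327·30 = 1146282 (mod 2948833).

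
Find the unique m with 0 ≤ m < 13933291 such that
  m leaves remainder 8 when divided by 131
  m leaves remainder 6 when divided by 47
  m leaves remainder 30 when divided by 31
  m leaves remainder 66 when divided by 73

5642309

The moduli are pairwise coprime; N = 131·47·31·73 = 13933291.
N/131 = 106361; 106361 ≡ 120 (mod 131); 120·119 ≡ 1, so inverse 119.
N/47 = 296453; 296453 ≡ 24 (mod 47); 24·2 ≡ 1, so inverse 2.
N/31 = 449461; 449461 ≡ 23 (mod 31); 23·27 ≡ 1, so inverse 27.
N/73 = 190867; 190867 ≡ 45 (mod 73); 45·13 ≡ 1, so inverse 13.
m ≡ 8·106361·119 + 6·296453·2 + 30·449461·27 + 66·190867·13 = 632640404.
632640404 mod 13933291 = 5642309.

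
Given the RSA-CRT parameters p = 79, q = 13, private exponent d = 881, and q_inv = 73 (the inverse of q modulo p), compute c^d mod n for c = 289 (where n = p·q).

204

d_p = d mod (p−1) = 881 mod 78 = 23; d_q = d mod (q−1) = 5.
m₁ = c^(d_p) mod p: c ≡ 52 (mod 79), and 52^23 mod 79 = 46.
m₂ = c^(d_q) mod q: c ≡ 3 (mod 13), and 3^5 mod 13 = 9.
h = q_inv·(m₁ − m₂) mod p = 73·(46 − 9) mod 79 = 15.
m = m₂ + h·q = 9 + 15·13 = 204.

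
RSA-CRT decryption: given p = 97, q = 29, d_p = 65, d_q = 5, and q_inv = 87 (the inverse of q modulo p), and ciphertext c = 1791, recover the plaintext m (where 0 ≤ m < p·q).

m₁ = c^(d_p) mod p: c ≡ 45 (mod 97), and 45^65 mod 97 = 45.
m₂ = c^(d_q) mod q: c ≡ 22 (mod 29), and 22^5 mod 29 = 13.
h = q_inv·(m₁ − m₂) mod p = 87·(45 − 13) mod 97 = 68.
m = m₂ + h·q = 13 + 68·29 = 1985.

1985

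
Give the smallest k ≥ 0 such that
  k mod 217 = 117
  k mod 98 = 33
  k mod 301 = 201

102541

gcd(217, 98) = 7 and 7 | (33 − 117), so the pair is consistent; merging gives k ≡ 2287 (mod 3038), where 3038 = lcm(217, 98).
gcd(3038, 301) = 7 and 7 | (201 − 2287), so the pair is consistent; merging gives k ≡ 102541 (mod 130634), where 130634 = lcm(3038, 301).
The solution is unique modulo lcm(217, 98, 301) = 130634.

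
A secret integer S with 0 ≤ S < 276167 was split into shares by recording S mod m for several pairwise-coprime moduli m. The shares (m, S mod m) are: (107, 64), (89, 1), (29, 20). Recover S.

The moduli are pairwise coprime; N = 107·89·29 = 276167.
N/107 = 2581; 2581 ≡ 13 (mod 107); 13·33 ≡ 1, so inverse 33.
N/89 = 3103; 3103 ≡ 77 (mod 89); 77·37 ≡ 1, so inverse 37.
N/29 = 9523; 9523 ≡ 11 (mod 29); 11·8 ≡ 1, so inverse 8.
S ≡ 64·2581·33 + 1·3103·37 + 20·9523·8 = 7089563.
7089563 mod 276167 = 185388.

185388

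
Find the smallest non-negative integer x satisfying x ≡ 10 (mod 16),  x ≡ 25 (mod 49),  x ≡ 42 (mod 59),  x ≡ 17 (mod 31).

The moduli are pairwise coprime; N = 16·49·59·31 = 1433936.
N/16 = 89621; 89621 ≡ 5 (mod 16); 5·13 ≡ 1, so inverse 13.
N/49 = 29264; 29264 ≡ 11 (mod 49); 11·9 ≡ 1, so inverse 9.
N/59 = 24304; 24304 ≡ 55 (mod 59); 55·44 ≡ 1, so inverse 44.
N/31 = 46256; 46256 ≡ 4 (mod 31); 4·8 ≡ 1, so inverse 8.
x ≡ 10·89621·13 + 25·29264·9 + 42·24304·44 + 17·46256·8 = 69439738.
69439738 mod 1433936 = 610810.

610810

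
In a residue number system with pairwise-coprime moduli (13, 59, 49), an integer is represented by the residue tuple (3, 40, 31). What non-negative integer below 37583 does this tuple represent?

276

The moduli are pairwise coprime; N = 13·59·49 = 37583.
N/13 = 2891; 2891 ≡ 5 (mod 13); 5·8 ≡ 1, so inverse 8.
N/59 = 637; 637 ≡ 47 (mod 59); 47·54 ≡ 1, so inverse 54.
N/49 = 767; 767 ≡ 32 (mod 49); 32·23 ≡ 1, so inverse 23.
x ≡ 3·2891·8 + 40·637·54 + 31·767·23 = 1992175.
1992175 mod 37583 = 276.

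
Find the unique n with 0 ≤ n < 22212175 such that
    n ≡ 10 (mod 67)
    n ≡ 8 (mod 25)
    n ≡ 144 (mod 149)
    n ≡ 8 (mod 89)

6069808

The moduli are pairwise coprime; M = 67·25·149·89 = 22212175.
M/67 = 331525; 331525 ≡ 9 (mod 67); 9·15 ≡ 1, so inverse 15.
M/25 = 888487; 888487 ≡ 12 (mod 25); 12·23 ≡ 1, so inverse 23.
M/149 = 149075; 149075 ≡ 75 (mod 149); 75·2 ≡ 1, so inverse 2.
M/89 = 249575; 249575 ≡ 19 (mod 89); 19·75 ≡ 1, so inverse 75.
n ≡ 10·331525·15 + 8·888487·23 + 144·149075·2 + 8·249575·75 = 405888958.
405888958 mod 22212175 = 6069808.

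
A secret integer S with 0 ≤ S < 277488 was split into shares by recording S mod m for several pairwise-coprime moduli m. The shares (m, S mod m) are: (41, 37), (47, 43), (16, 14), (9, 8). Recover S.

57806

Combine the congruences pairwise.
From S ≡ 37 (mod 41) write S = 37 + 41t. Substituting into S ≡ 43 (mod 47) gives 41t ≡ 6 (mod 47), and since 41⁻¹ ≡ 39 (mod 47), t ≡ 46. Hence S ≡ 37 + 41·46 = 1923 (mod 1927).
From S ≡ 1923 (mod 1927) write S = 1923 + 1927t. Substituting into S ≡ 14 (mod 16) gives 1927t ≡ 11 (mod 16), and since 7⁻¹ ≡ 7 (mod 16), t ≡ 13. Hence S ≡ 1923 + 1927·13 = 26974 (mod 30832).
From S ≡ 26974 (mod 30832) write S = 26974 + 30832t. Substituting into S ≡ 8 (mod 9) gives 30832t ≡ 7 (mod 9), and since 7⁻¹ ≡ 4 (mod 9), t ≡ 1. Hence S ≡ 26974 + 30832·1 = 57806 (mod 277488).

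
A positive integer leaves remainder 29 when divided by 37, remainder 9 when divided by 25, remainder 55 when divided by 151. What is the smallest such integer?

The moduli are pairwise coprime; N = 37·25·151 = 139675.
N/37 = 3775; 3775 ≡ 1 (mod 37), inverse 1.
N/25 = 5587; 5587 ≡ 12 (mod 25); 12·23 ≡ 1, so inverse 23.
N/151 = 925; 925 ≡ 19 (mod 151); 19·8 ≡ 1, so inverse 8.
k ≡ 29·3775·1 + 9·5587·23 + 55·925·8 = 1672984.
1672984 mod 139675 = 136559.

136559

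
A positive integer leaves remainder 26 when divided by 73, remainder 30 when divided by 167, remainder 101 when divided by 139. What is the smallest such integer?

361084

Combine the congruences pairwise.
From x ≡ 26 (mod 73) write x = 26 + 73t. Substituting into x ≡ 30 (mod 167) gives 73t ≡ 4 (mod 167), and since 73⁻¹ ≡ 151 (mod 167), t ≡ 103. Hence x ≡ 26 + 73·103 = 7545 (mod 12191).
From x ≡ 7545 (mod 12191) write x = 7545 + 12191t. Substituting into x ≡ 101 (mod 139) gives 12191t ≡ 62 (mod 139), and since 98⁻¹ ≡ 61 (mod 139), t ≡ 29. Hence x ≡ 7545 + 12191·29 = 361084 (mod 1694549).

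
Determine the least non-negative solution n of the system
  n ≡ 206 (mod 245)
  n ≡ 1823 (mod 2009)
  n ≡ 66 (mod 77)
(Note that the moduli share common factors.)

5841

gcd(245, 2009) = 49 and 49 | (1823 − 206), so the pair is consistent; merging gives n ≡ 5841 (mod 10045), where 10045 = lcm(245, 2009).
gcd(10045, 77) = 7 and 7 | (66 − 5841), so the pair is consistent; merging gives n ≡ 5841 (mod 110495), where 110495 = lcm(10045, 77).
The solution is unique modulo lcm(245, 2009, 77) = 110495.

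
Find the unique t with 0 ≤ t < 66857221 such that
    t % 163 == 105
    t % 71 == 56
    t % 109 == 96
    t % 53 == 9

53428408

Combine the congruences pairwise.
From t ≡ 105 (mod 163) write t = 105 + 163s. Substituting into t ≡ 56 (mod 71) gives 163s ≡ 22 (mod 71), and since 21⁻¹ ≡ 44 (mod 71), s ≡ 45. Hence t ≡ 105 + 163·45 = 7440 (mod 11573).
From t ≡ 7440 (mod 11573) write t = 7440 + 11573s. Substituting into t ≡ 96 (mod 109) gives 11573s ≡ 68 (mod 109), and since 19⁻¹ ≡ 23 (mod 109), s ≡ 38. Hence t ≡ 7440 + 11573·38 = 447214 (mod 1261457).
From t ≡ 447214 (mod 1261457) write t = 447214 + 1261457s. Substituting into t ≡ 9 (mod 53) gives 1261457s ≡ 9 (mod 53), and since 4⁻¹ ≡ 40 (mod 53), s ≡ 42. Hence t ≡ 447214 + 1261457·42 = 53428408 (mod 66857221).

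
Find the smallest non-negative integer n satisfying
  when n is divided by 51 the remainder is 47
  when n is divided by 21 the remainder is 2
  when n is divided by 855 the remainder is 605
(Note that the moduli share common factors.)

Combine the congruences pairwise.
gcd(51, 21) = 3 and 3 | (2 − 47), so the pair is consistent; merging gives n ≡ 149 (mod 357), where 357 = lcm(51, 21).
gcd(357, 855) = 3 and 3 | (605 − 149), so the pair is consistent; merging gives n ≡ 47630 (mod 101745), where 101745 = lcm(357, 855).
The solution is unique modulo lcm(51, 21, 855) = 101745.

47630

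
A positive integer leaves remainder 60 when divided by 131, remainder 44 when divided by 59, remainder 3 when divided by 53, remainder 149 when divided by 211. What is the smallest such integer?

Combine the congruences pairwise.
From k ≡ 60 (mod 131) write k = 60 + 131t. Substituting into k ≡ 44 (mod 59) gives 131t ≡ 43 (mod 59), and since 13⁻¹ ≡ 50 (mod 59), t ≡ 26. Hence k ≡ 60 + 131·26 = 3466 (mod 7729).
From k ≡ 3466 (mod 7729) write k = 3466 + 7729t. Substituting into k ≡ 3 (mod 53) gives 7729t ≡ 35 (mod 53), and since 44⁻¹ ≡ 47 (mod 53), t ≡ 2. Hence k ≡ 3466 + 7729·2 = 18924 (mod 409637).
From k ≡ 18924 (mod 409637) write k = 18924 + 409637t. Substituting into k ≡ 149 (mod 211) gives 409637t ≡ 4 (mod 211), and since 86⁻¹ ≡ 27 (mod 211), t ≡ 108. Hence k ≡ 18924 + 409637·108 = 44259720 (mod 86433407).

44259720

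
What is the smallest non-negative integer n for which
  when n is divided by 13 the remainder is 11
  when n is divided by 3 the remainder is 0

Combine the congruences pairwise.
From n ≡ 11 (mod 13) write n = 11 + 13t. Substituting into n ≡ 0 (mod 3) gives 13t ≡ 1 (mod 3), and since 1⁻¹ ≡ 1 (mod 3), t ≡ 1. Hence n ≡ 11 + 13·1 = 24 (mod 39).

24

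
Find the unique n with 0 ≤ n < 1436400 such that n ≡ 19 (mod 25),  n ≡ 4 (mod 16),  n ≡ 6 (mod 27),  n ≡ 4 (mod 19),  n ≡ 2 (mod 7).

From n ≡ 19 (mod 25) write n = 19 + 25t. Substituting into n ≡ 4 (mod 16) gives 25t ≡ 1 (mod 16), and since 9⁻¹ ≡ 9 (mod 16), t ≡ 9. Hence n ≡ 19 + 25·9 = 244 (mod 400).
From n ≡ 244 (mod 400) write n = 244 + 400t. Substituting into n ≡ 6 (mod 27) gives 400t ≡ 5 (mod 27), and since 22⁻¹ ≡ 16 (mod 27), t ≡ 26. Hence n ≡ 244 + 400·26 = 10644 (mod 10800).
From n ≡ 10644 (mod 10800) write n = 10644 + 10800t. Substituting into n ≡ 4 (mod 19) gives 10800t ≡ 0 (mod 19), and since 8⁻¹ ≡ 12 (mod 19), t ≡ 0. Hence n ≡ 10644 + 10800·0 = 10644 (mod 205200).
From n ≡ 10644 (mod 205200) write n = 10644 + 205200t. Substituting into n ≡ 2 (mod 7) gives 205200t ≡ 5 (mod 7), and since 2⁻¹ ≡ 4 (mod 7), t ≡ 6. Hence n ≡ 10644 + 205200·6 = 1241844 (mod 1436400).

1241844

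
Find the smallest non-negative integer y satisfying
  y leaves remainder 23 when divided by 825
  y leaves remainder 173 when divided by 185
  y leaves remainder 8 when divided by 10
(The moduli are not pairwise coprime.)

Combine the congruences pairwise.
gcd(825, 185) = 5 and 5 | (173 − 23), so the pair is consistent; merging gives y ≡ 14048 (mod 30525), where 30525 = lcm(825, 185).
gcd(30525, 10) = 5 and 5 | (8 − 14048), so the pair is consistent; merging gives y ≡ 14048 (mod 61050), where 61050 = lcm(30525, 10).
The solution is unique modulo lcm(825, 185, 10) = 61050.

14048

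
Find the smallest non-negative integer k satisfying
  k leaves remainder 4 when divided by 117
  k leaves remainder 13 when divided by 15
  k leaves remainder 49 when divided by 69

6673

Combine the congruences pairwise.
gcd(117, 15) = 3 and 3 | (13 − 4), so the pair is consistent; merging gives k ≡ 238 (mod 585), where 585 = lcm(117, 15).
gcd(585, 69) = 3 and 3 | (49 − 238), so the pair is consistent; merging gives k ≡ 6673 (mod 13455), where 13455 = lcm(585, 69).
The solution is unique modulo lcm(117, 15, 69) = 13455.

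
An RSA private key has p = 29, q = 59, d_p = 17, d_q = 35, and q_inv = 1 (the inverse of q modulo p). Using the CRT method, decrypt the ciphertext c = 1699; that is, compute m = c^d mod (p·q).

655

m₁ = c^(d_p) mod p: c ≡ 17 (mod 29), and 17^17 mod 29 = 17.
m₂ = c^(d_q) mod q: c ≡ 47 (mod 59), and 47^35 mod 59 = 6.
h = q_inv·(m₁ − m₂) mod p = 1·(17 − 6) mod 29 = 11.
m = m₂ + h·q = 6 + 11·59 = 655.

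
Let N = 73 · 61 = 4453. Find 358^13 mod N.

Mod 73: 358 ≡ 66; 66^13 ≡ 7 (mod 73).
Mod 61: 358 ≡ 53; 53^13 ≡ 24 (mod 61).
Combine by CRT: x ≡ 7 (mod 73), x ≡ 24 (mod 61) ⇒ x ≡ 2708 (mod 4453).

2708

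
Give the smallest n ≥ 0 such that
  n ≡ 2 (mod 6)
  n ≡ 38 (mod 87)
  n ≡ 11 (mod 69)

908

gcd(6, 87) = 3 and 3 | (38 − 2), so the pair is consistent; merging gives n ≡ 38 (mod 174), where 174 = lcm(6, 87).
gcd(174, 69) = 3 and 3 | (11 − 38), so the pair is consistent; merging gives n ≡ 908 (mod 4002), where 4002 = lcm(174, 69).
The solution is unique modulo lcm(6, 87, 69) = 4002.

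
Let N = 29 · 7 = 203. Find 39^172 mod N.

53

Mod 29: 39 ≡ 10; by Fermat, exponent reduces to 172 mod 28 = 4; 10^4 ≡ 24 (mod 29).
Mod 7: 39 ≡ 4; by Fermat, exponent reduces to 172 mod 6 = 4; 4^4 ≡ 4 (mod 7).
Combine by CRT: x ≡ 24 (mod 29), x ≡ 4 (mod 7) ⇒ x ≡ 53 (mod 203).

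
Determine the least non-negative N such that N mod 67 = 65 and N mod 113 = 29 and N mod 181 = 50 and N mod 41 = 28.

Combine the congruences pairwise.
From N ≡ 65 (mod 67) write N = 65 + 67t. Substituting into N ≡ 29 (mod 113) gives 67t ≡ 77 (mod 113), and since 67⁻¹ ≡ 27 (mod 113), t ≡ 45. Hence N ≡ 65 + 67·45 = 3080 (mod 7571).
From N ≡ 3080 (mod 7571) write N = 3080 + 7571t. Substituting into N ≡ 50 (mod 181) gives 7571t ≡ 47 (mod 181), and since 150⁻¹ ≡ 35 (mod 181), t ≡ 16. Hence N ≡ 3080 + 7571·16 = 124216 (mod 1370351).
From N ≡ 124216 (mod 1370351) write N = 124216 + 1370351t. Substituting into N ≡ 28 (mod 41) gives 1370351t ≡ 1 (mod 41), and since 8⁻¹ ≡ 36 (mod 41), t ≡ 36. Hence N ≡ 124216 + 1370351·36 = 49456852 (mod 56184391).

49456852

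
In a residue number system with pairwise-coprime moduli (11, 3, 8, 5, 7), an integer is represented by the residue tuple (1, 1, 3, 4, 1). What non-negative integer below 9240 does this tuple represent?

8779

The moduli are pairwise coprime; N = 11·3·8·5·7 = 9240.
N/11 = 840; 840 ≡ 4 (mod 11); 4·3 ≡ 1, so inverse 3.
N/3 = 3080; 3080 ≡ 2 (mod 3); 2·2 ≡ 1, so inverse 2.
N/8 = 1155; 1155 ≡ 3 (mod 8); 3·3 ≡ 1, so inverse 3.
N/5 = 1848; 1848 ≡ 3 (mod 5); 3·2 ≡ 1, so inverse 2.
N/7 = 1320; 1320 ≡ 4 (mod 7); 4·2 ≡ 1, so inverse 2.
x ≡ 1·840·3 + 1·3080·2 + 3·1155·3 + 4·1848·2 + 1·1320·2 = 36499.
36499 mod 9240 = 8779.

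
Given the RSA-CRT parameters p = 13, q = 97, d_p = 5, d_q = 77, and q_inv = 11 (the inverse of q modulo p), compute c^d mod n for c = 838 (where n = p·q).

327

m₁ = c^(d_p) mod p: c ≡ 6 (mod 13), and 6^5 mod 13 = 2.
m₂ = c^(d_q) mod q: c ≡ 62 (mod 97), and 62^77 mod 97 = 36.
h = q_inv·(m₁ − m₂) mod p = 11·(2 − 36) mod 13 = 3.
m = m₂ + h·q = 36 + 3·97 = 327.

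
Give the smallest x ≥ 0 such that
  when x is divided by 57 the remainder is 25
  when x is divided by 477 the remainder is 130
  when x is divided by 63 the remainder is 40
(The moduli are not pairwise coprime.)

gcd(57, 477) = 3 and 3 | (130 − 25), so the pair is consistent; merging gives x ≡ 6808 (mod 9063), where 9063 = lcm(57, 477).
gcd(9063, 63) = 9 and 9 | (40 − 6808), so the pair is consistent; merging gives x ≡ 33997 (mod 63441), where 63441 = lcm(9063, 63).
The solution is unique modulo lcm(57, 477, 63) = 63441.

33997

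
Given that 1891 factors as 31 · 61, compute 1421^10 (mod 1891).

780

Mod 31: 1421 ≡ 26; 26^10 ≡ 5 (mod 31).
Mod 61: 1421 ≡ 18; 18^10 ≡ 48 (mod 61).
Combine by CRT: x ≡ 5 (mod 31), x ≡ 48 (mod 61) ⇒ x ≡ 780 (mod 1891).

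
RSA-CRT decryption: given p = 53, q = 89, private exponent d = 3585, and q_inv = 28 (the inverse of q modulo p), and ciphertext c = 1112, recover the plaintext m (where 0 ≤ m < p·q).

d_p = d mod (p−1) = 3585 mod 52 = 49; d_q = d mod (q−1) = 65.
m₁ = c^(d_p) mod p: c ≡ 52 (mod 53), and 52^49 mod 53 = 52.
m₂ = c^(d_q) mod q: c ≡ 44 (mod 89), and 44^65 mod 89 = 87.
h = q_inv·(m₁ − m₂) mod p = 28·(52 − 87) mod 53 = 27.
m = m₂ + h·q = 87 + 27·89 = 2490.

2490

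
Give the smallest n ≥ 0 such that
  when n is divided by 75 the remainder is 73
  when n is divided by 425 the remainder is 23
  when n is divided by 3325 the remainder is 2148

gcd(75, 425) = 25 and 25 | (23 − 73), so the pair is consistent; merging gives n ≡ 448 (mod 1275), where 1275 = lcm(75, 425).
gcd(1275, 3325) = 25 and 25 | (2148 − 448), so the pair is consistent; merging gives n ≡ 115198 (mod 169575), where 169575 = lcm(1275, 3325).
The solution is unique modulo lcm(75, 425, 3325) = 169575.

115198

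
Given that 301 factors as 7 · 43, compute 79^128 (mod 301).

Mod 7: 79 ≡ 2; by Fermat, exponent reduces to 128 mod 6 = 2; 2^2 ≡ 4 (mod 7).
Mod 43: 79 ≡ 36; by Fermat, exponent reduces to 128 mod 42 = 2; 36^2 ≡ 6 (mod 43).
Combine by CRT: x ≡ 4 (mod 7), x ≡ 6 (mod 43) ⇒ x ≡ 221 (mod 301).

221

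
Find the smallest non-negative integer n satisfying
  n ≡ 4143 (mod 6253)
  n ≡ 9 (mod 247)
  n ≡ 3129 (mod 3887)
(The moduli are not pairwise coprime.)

gcd(6253, 247) = 13 and 13 | (9 − 4143), so the pair is consistent; merging gives n ≡ 29155 (mod 118807), where 118807 = lcm(6253, 247).
gcd(118807, 3887) = 169 and 169 | (3129 − 29155), so the pair is consistent; merging gives n ≡ 2405295 (mod 2732561), where 2732561 = lcm(118807, 3887).
The solution is unique modulo lcm(6253, 247, 3887) = 2732561.

2405295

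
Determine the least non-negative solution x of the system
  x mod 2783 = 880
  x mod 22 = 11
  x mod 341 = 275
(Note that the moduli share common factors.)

142813

Combine the congruences pairwise.
gcd(2783, 22) = 11 and 11 | (11 − 880), so the pair is consistent; merging gives x ≡ 3663 (mod 5566), where 5566 = lcm(2783, 22).
gcd(5566, 341) = 11 and 11 | (275 − 3663), so the pair is consistent; merging gives x ≡ 142813 (mod 172546), where 172546 = lcm(5566, 341).
The solution is unique modulo lcm(2783, 22, 341) = 172546.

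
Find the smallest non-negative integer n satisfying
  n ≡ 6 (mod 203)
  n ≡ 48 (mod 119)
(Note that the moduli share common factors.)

gcd(203, 119) = 7 and 7 | (48 − 6), so the pair is consistent; merging gives n ≡ 1833 (mod 3451), where 3451 = lcm(203, 119).
The solution is unique modulo lcm(203, 119) = 3451.

1833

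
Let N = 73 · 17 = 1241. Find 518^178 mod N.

Mod 73: 518 ≡ 7; by Fermat, exponent reduces to 178 mod 72 = 34; 7^34 ≡ 70 (mod 73).
Mod 17: 518 ≡ 8; by Fermat, exponent reduces to 178 mod 16 = 2; 8^2 ≡ 13 (mod 17).
Combine by CRT: x ≡ 70 (mod 73), x ≡ 13 (mod 17) ⇒ x ≡ 727 (mod 1241).

727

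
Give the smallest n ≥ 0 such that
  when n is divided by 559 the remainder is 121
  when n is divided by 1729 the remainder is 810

33661

gcd(559, 1729) = 13 and 13 | (810 − 121), so the pair is consistent; merging gives n ≡ 33661 (mod 74347), where 74347 = lcm(559, 1729).
The solution is unique modulo lcm(559, 1729) = 74347.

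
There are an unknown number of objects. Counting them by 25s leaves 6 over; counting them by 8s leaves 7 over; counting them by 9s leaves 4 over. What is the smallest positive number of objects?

The moduli are pairwise coprime; M = 25·8·9 = 1800.
M/25 = 72; 72 ≡ 22 (mod 25); 22·8 ≡ 1, so inverse 8.
M/8 = 225; 225 ≡ 1 (mod 8), inverse 1.
M/9 = 200; 200 ≡ 2 (mod 9); 2·5 ≡ 1, so inverse 5.
N ≡ 6·72·8 + 7·225·1 + 4·200·5 = 9031.
9031 mod 1800 = 31.

31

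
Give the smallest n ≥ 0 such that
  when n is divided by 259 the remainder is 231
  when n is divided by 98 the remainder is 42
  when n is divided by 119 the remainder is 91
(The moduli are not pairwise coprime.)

17584

gcd(259, 98) = 7 and 7 | (42 − 231), so the pair is consistent; merging gives n ≡ 3080 (mod 3626), where 3626 = lcm(259, 98).
gcd(3626, 119) = 7 and 7 | (91 − 3080), so the pair is consistent; merging gives n ≡ 17584 (mod 61642), where 61642 = lcm(3626, 119).
The solution is unique modulo lcm(259, 98, 119) = 61642.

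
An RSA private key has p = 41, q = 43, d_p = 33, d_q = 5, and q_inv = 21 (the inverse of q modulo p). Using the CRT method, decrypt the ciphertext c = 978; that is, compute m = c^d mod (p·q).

m₁ = c^(d_p) mod p: c ≡ 35 (mod 41), and 35^33 mod 41 = 24.
m₂ = c^(d_q) mod q: c ≡ 32 (mod 43), and 32^5 mod 43 = 27.
h = q_inv·(m₁ − m₂) mod p = 21·(24 − 27) mod 41 = 19.
m = m₂ + h·q = 27 + 19·43 = 844.

844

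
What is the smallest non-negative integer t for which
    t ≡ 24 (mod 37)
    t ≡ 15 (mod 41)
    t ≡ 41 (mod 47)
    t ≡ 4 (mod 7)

Combine the congruences pairwise.
From t ≡ 24 (mod 37) write t = 24 + 37s. Substituting into t ≡ 15 (mod 41) gives 37s ≡ 32 (mod 41), and since 37⁻¹ ≡ 10 (mod 41), s ≡ 33. Hence t ≡ 24 + 37·33 = 1245 (mod 1517).
From t ≡ 1245 (mod 1517) write t = 1245 + 1517s. Substituting into t ≡ 41 (mod 47) gives 1517s ≡ 18 (mod 47), and since 13⁻¹ ≡ 29 (mod 47), s ≡ 5. Hence t ≡ 1245 + 1517·5 = 8830 (mod 71299).
From t ≡ 8830 (mod 71299) write t = 8830 + 71299s. Substituting into t ≡ 4 (mod 7) gives 71299s ≡ 1 (mod 7), and since 4⁻¹ ≡ 2 (mod 7), s ≡ 2. Hence t ≡ 8830 + 71299·2 = 151428 (mod 499093).

151428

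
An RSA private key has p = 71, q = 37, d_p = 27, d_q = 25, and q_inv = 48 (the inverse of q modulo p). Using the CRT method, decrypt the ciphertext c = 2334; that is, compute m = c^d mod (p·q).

m₁ = c^(d_p) mod p: c ≡ 62 (mod 71), and 62^27 mod 71 = 13.
m₂ = c^(d_q) mod q: c ≡ 3 (mod 37), and 3^25 mod 37 = 4.
h = q_inv·(m₁ − m₂) mod p = 48·(13 − 4) mod 71 = 6.
m = m₂ + h·q = 4 + 6·37 = 226.

226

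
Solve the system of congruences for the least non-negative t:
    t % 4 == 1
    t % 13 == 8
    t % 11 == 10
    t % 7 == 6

The moduli are pairwise coprime; N = 4·13·11·7 = 4004.
N/4 = 1001; 1001 ≡ 1 (mod 4), inverse 1.
N/13 = 308; 308 ≡ 9 (mod 13); 9·3 ≡ 1, so inverse 3.
N/11 = 364; 364 ≡ 1 (mod 11), inverse 1.
N/7 = 572; 572 ≡ 5 (mod 7); 5·3 ≡ 1, so inverse 3.
t ≡ 1·1001·1 + 8·308·3 + 10·364·1 + 6·572·3 = 22329.
22329 mod 4004 = 2309.

2309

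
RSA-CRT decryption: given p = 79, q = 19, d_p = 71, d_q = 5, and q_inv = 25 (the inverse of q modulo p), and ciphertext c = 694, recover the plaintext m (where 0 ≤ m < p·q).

m₁ = c^(d_p) mod p: c ≡ 62 (mod 79), and 62^71 mod 79 = 67.
m₂ = c^(d_q) mod q: c ≡ 10 (mod 19), and 10^5 mod 19 = 3.
h = q_inv·(m₁ − m₂) mod p = 25·(67 − 3) mod 79 = 20.
m = m₂ + h·q = 3 + 20·19 = 383.

383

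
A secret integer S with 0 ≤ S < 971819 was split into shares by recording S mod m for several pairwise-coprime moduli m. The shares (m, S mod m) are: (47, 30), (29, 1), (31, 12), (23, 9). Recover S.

Combine the congruences pairwise.
From S ≡ 30 (mod 47) write S = 30 + 47t. Substituting into S ≡ 1 (mod 29) gives 47t ≡ 0 (mod 29), and since 18⁻¹ ≡ 21 (mod 29), t ≡ 0. Hence S ≡ 30 + 47·0 = 30 (mod 1363).
From S ≡ 30 (mod 1363) write S = 30 + 1363t. Substituting into S ≡ 12 (mod 31) gives 1363t ≡ 13 (mod 31), and since 30⁻¹ ≡ 30 (mod 31), t ≡ 18. Hence S ≡ 30 + 1363·18 = 24564 (mod 42253).
From S ≡ 24564 (mod 42253) write S = 24564 + 42253t. Substituting into S ≡ 9 (mod 23) gives 42253t ≡ 9 (mod 23), and since 2⁻¹ ≡ 12 (mod 23), t ≡ 16. Hence S ≡ 24564 + 42253·16 = 700612 (mod 971819).

700612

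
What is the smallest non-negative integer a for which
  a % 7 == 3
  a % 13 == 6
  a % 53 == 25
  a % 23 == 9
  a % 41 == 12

The moduli are pairwise coprime; N = 7·13·53·23·41 = 4548089.
N/7 = 649727; 649727 ≡ 1 (mod 7), inverse 1.
N/13 = 349853; 349853 ≡ 10 (mod 13); 10·4 ≡ 1, so inverse 4.
N/53 = 85813; 85813 ≡ 6 (mod 53); 6·9 ≡ 1, so inverse 9.
N/23 = 197743; 197743 ≡ 12 (mod 23); 12·2 ≡ 1, so inverse 2.
N/41 = 110929; 110929 ≡ 24 (mod 41); 24·12 ≡ 1, so inverse 12.
a ≡ 3·649727·1 + 6·349853·4 + 25·85813·9 + 9·197743·2 + 12·110929·12 = 49186728.
49186728 mod 4548089 = 3705838.

3705838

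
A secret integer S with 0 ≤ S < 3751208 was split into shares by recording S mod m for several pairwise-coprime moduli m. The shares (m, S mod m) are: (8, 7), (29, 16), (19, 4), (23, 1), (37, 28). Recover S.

105663

From S ≡ 7 (mod 8) write S = 7 + 8t. Substituting into S ≡ 16 (mod 29) gives 8t ≡ 9 (mod 29), and since 8⁻¹ ≡ 11 (mod 29), t ≡ 12. Hence S ≡ 7 + 8·12 = 103 (mod 232).
From S ≡ 103 (mod 232) write S = 103 + 232t. Substituting into S ≡ 4 (mod 19) gives 232t ≡ 15 (mod 19), and since 4⁻¹ ≡ 5 (mod 19), t ≡ 18. Hence S ≡ 103 + 232·18 = 4279 (mod 4408).
From S ≡ 4279 (mod 4408) write S = 4279 + 4408t. Substituting into S ≡ 1 (mod 23) gives 4408t ≡ 0 (mod 23), and since 15⁻¹ ≡ 20 (mod 23), t ≡ 0. Hence S ≡ 4279 + 4408·0 = 4279 (mod 101384).
From S ≡ 4279 (mod 101384) write S = 4279 + 101384t. Substituting into S ≡ 28 (mod 37) gives 101384t ≡ 4 (mod 37), and since 4⁻¹ ≡ 28 (mod 37), t ≡ 1. Hence S ≡ 4279 + 101384·1 = 105663 (mod 3751208).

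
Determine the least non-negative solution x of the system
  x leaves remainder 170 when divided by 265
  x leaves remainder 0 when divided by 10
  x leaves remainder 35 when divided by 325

30910

gcd(265, 10) = 5 and 5 | (0 − 170), so the pair is consistent; merging gives x ≡ 170 (mod 530), where 530 = lcm(265, 10).
gcd(530, 325) = 5 and 5 | (35 − 170), so the pair is consistent; merging gives x ≡ 30910 (mod 34450), where 34450 = lcm(530, 325).
The solution is unique modulo lcm(265, 10, 325) = 34450.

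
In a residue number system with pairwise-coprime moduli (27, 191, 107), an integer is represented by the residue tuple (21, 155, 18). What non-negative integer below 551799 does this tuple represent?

100812

The moduli are pairwise coprime; N = 27·191·107 = 551799.
N/27 = 20437; 20437 ≡ 25 (mod 27); 25·13 ≡ 1, so inverse 13.
N/191 = 2889; 2889 ≡ 24 (mod 191); 24·8 ≡ 1, so inverse 8.
N/107 = 5157; 5157 ≡ 21 (mod 107); 21·51 ≡ 1, so inverse 51.
x ≡ 21·20437·13 + 155·2889·8 + 18·5157·51 = 13895787.
13895787 mod 551799 = 100812.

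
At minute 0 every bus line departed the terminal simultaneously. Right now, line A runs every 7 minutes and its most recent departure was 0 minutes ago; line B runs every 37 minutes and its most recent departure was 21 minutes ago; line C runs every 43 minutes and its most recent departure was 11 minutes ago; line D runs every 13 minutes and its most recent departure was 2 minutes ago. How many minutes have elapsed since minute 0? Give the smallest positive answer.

The moduli are pairwise coprime; N = 7·37·43·13 = 144781.
N/7 = 20683; 20683 ≡ 5 (mod 7); 5·3 ≡ 1, so inverse 3.
N/37 = 3913; 3913 ≡ 28 (mod 37); 28·4 ≡ 1, so inverse 4.
N/43 = 3367; 3367 ≡ 13 (mod 43); 13·10 ≡ 1, so inverse 10.
N/13 = 11137; 11137 ≡ 9 (mod 13); 9·3 ≡ 1, so inverse 3.
t ≡ 0·20683·3 + 21·3913·4 + 11·3367·10 + 2·11137·3 = 765884.
765884 mod 144781 = 41979.

41979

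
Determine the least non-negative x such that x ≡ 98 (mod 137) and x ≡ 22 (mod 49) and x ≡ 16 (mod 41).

146140

The moduli are pairwise coprime; N = 137·49·41 = 275233.
N/137 = 2009; 2009 ≡ 91 (mod 137); 91·134 ≡ 1, so inverse 134.
N/49 = 5617; 5617 ≡ 31 (mod 49); 31·19 ≡ 1, so inverse 19.
N/41 = 6713; 6713 ≡ 30 (mod 41); 30·26 ≡ 1, so inverse 26.
x ≡ 98·2009·134 + 22·5617·19 + 16·6713·26 = 31522702.
31522702 mod 275233 = 146140.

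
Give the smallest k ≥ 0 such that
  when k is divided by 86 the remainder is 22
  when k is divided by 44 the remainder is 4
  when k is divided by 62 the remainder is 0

gcd(86, 44) = 2 and 2 | (4 − 22), so the pair is consistent; merging gives k ≡ 796 (mod 1892), where 1892 = lcm(86, 44).
gcd(1892, 62) = 2 and 2 | (0 − 796), so the pair is consistent; merging gives k ≡ 19716 (mod 58652), where 58652 = lcm(1892, 62).
The solution is unique modulo lcm(86, 44, 62) = 58652.

19716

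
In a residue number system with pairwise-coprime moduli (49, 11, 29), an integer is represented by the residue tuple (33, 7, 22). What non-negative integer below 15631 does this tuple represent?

4198

From x ≡ 33 (mod 49) write x = 33 + 49t. Substituting into x ≡ 7 (mod 11) gives 49t ≡ 7 (mod 11), and since 5⁻¹ ≡ 9 (mod 11), t ≡ 8. Hence x ≡ 33 + 49·8 = 425 (mod 539).
From x ≡ 425 (mod 539) write x = 425 + 539t. Substituting into x ≡ 22 (mod 29) gives 539t ≡ 3 (mod 29), and since 17⁻¹ ≡ 12 (mod 29), t ≡ 7. Hence x ≡ 425 + 539·7 = 4198 (mod 15631).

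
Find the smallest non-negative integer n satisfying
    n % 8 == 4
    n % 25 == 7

From n ≡ 4 (mod 8) write n = 4 + 8t. Substituting into n ≡ 7 (mod 25) gives 8t ≡ 3 (mod 25), and since 8⁻¹ ≡ 22 (mod 25), t ≡ 16. Hence n ≡ 4 + 8·16 = 132 (mod 200).

132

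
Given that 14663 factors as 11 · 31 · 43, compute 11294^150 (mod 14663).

Mod 11: 11294 ≡ 8; since 10 | 150, by Fermat 8^150 ≡ 1 (mod 11).
Mod 31: 11294 ≡ 10; since 30 | 150, by Fermat 10^150 ≡ 1 (mod 31).
Mod 43: 11294 ≡ 28; by Fermat, exponent reduces to 150 mod 42 = 24; 28^24 ≡ 21 (mod 43).
Combine by CRT: x ≡ 1 (mod 11), x ≡ 1 (mod 31), x ≡ 21 (mod 43) ⇒ x ≡ 7503 (mod 14663).

7503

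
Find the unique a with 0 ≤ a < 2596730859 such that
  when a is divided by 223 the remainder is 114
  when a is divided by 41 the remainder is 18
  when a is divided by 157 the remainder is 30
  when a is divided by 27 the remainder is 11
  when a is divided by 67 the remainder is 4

1753668992

The moduli are pairwise coprime; N = 223·41·157·27·67 = 2596730859.
N/223 = 11644533; 11644533 ≡ 142 (mod 223); 142·11 ≡ 1, so inverse 11.
N/41 = 63334899; 63334899 ≡ 26 (mod 41); 26·30 ≡ 1, so inverse 30.
N/157 = 16539687; 16539687 ≡ 51 (mod 157); 51·117 ≡ 1, so inverse 117.
N/27 = 96175217; 96175217 ≡ 2 (mod 27); 2·14 ≡ 1, so inverse 14.
N/67 = 38757177; 38757177 ≡ 22 (mod 67); 22·64 ≡ 1, so inverse 64.
a ≡ 114·11644533·11 + 18·63334899·30 + 30·16539687·117 + 11·96175217·14 + 4·38757177·64 = 131590211942.
131590211942 mod 2596730859 = 1753668992.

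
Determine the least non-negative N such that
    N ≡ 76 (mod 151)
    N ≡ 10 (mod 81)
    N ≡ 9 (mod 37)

37675

Combine the congruences pairwise.
From N ≡ 76 (mod 151) write N = 76 + 151t. Substituting into N ≡ 10 (mod 81) gives 151t ≡ 15 (mod 81), and since 70⁻¹ ≡ 22 (mod 81), t ≡ 6. Hence N ≡ 76 + 151·6 = 982 (mod 12231).
From N ≡ 982 (mod 12231) write N = 982 + 12231t. Substituting into N ≡ 9 (mod 37) gives 12231t ≡ 26 (mod 37), and since 21⁻¹ ≡ 30 (mod 37), t ≡ 3. Hence N ≡ 982 + 12231·3 = 37675 (mod 452547).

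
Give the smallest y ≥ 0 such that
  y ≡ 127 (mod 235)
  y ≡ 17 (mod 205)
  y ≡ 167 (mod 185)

301162

Combine the congruences pairwise.
gcd(235, 205) = 5 and 5 | (17 − 127), so the pair is consistent; merging gives y ≡ 2477 (mod 9635), where 9635 = lcm(235, 205).
gcd(9635, 185) = 5 and 5 | (167 − 2477), so the pair is consistent; merging gives y ≡ 301162 (mod 356495), where 356495 = lcm(9635, 185).
The solution is unique modulo lcm(235, 205, 185) = 356495.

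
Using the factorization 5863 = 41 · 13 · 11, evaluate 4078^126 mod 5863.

3875

Mod 41: 4078 ≡ 19; by Fermat, exponent reduces to 126 mod 40 = 6; 19^6 ≡ 21 (mod 41).
Mod 13: 4078 ≡ 9; by Fermat, exponent reduces to 126 mod 12 = 6; 9^6 ≡ 1 (mod 13).
Mod 11: 4078 ≡ 8; by Fermat, exponent reduces to 126 mod 10 = 6; 8^6 ≡ 3 (mod 11).
Combine by CRT: x ≡ 21 (mod 41), x ≡ 1 (mod 13), x ≡ 3 (mod 11) ⇒ x ≡ 3875 (mod 5863).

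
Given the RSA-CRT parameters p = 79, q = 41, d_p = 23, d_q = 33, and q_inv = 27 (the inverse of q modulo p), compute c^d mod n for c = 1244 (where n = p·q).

424

m₁ = c^(d_p) mod p: c ≡ 59 (mod 79), and 59^23 mod 79 = 29.
m₂ = c^(d_q) mod q: c ≡ 14 (mod 41), and 14^33 mod 41 = 14.
h = q_inv·(m₁ − m₂) mod p = 27·(29 − 14) mod 79 = 10.
m = m₂ + h·q = 14 + 10·41 = 424.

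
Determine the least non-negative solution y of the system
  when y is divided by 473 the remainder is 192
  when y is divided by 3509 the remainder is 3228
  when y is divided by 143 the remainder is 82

1508589

gcd(473, 3509) = 11 and 11 | (3228 − 192), so the pair is consistent; merging gives y ≡ 150606 (mod 150887), where 150887 = lcm(473, 3509).
gcd(150887, 143) = 11 and 11 | (82 − 150606), so the pair is consistent; merging gives y ≡ 1508589 (mod 1961531), where 1961531 = lcm(150887, 143).
The solution is unique modulo lcm(473, 3509, 143) = 1961531.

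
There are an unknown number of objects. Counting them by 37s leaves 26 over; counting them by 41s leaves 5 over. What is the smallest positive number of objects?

1358

From N ≡ 26 (mod 37) write N = 26 + 37t. Substituting into N ≡ 5 (mod 41) gives 37t ≡ 20 (mod 41), and since 37⁻¹ ≡ 10 (mod 41), t ≡ 36. Hence N ≡ 26 + 37·36 = 1358 (mod 1517).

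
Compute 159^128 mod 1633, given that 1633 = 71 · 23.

Mod 71: 159 ≡ 17; by Fermat, exponent reduces to 128 mod 70 = 58; 17^58 ≡ 57 (mod 71).
Mod 23: 159 ≡ 21; by Fermat, exponent reduces to 128 mod 22 = 18; 21^18 ≡ 13 (mod 23).
Combine by CRT: x ≡ 57 (mod 71), x ≡ 13 (mod 23) ⇒ x ≡ 128 (mod 1633).

128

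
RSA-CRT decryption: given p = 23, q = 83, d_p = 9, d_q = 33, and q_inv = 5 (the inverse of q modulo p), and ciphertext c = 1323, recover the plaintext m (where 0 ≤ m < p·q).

372

m₁ = c^(d_p) mod p: c ≡ 12 (mod 23), and 12^9 mod 23 = 4.
m₂ = c^(d_q) mod q: c ≡ 78 (mod 83), and 78^33 mod 83 = 40.
h = q_inv·(m₁ − m₂) mod p = 5·(4 − 40) mod 23 = 4.
m = m₂ + h·q = 40 + 4·83 = 372.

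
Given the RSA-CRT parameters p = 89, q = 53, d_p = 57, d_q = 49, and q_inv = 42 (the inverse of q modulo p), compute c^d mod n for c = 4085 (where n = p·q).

3209

m₁ = c^(d_p) mod p: c ≡ 80 (mod 89), and 80^57 mod 89 = 5.
m₂ = c^(d_q) mod q: c ≡ 4 (mod 53), and 4^49 mod 53 = 29.
h = q_inv·(m₁ − m₂) mod p = 42·(5 − 29) mod 89 = 60.
m = m₂ + h·q = 29 + 60·53 = 3209.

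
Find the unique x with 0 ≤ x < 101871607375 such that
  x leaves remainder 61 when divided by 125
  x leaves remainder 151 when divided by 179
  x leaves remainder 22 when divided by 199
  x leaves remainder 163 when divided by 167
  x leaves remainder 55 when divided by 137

Combine the congruences pairwise.
From x ≡ 61 (mod 125) write x = 61 + 125t. Substituting into x ≡ 151 (mod 179) gives 125t ≡ 90 (mod 179), and since 125⁻¹ ≡ 116 (mod 179), t ≡ 58. Hence x ≡ 61 + 125·58 = 7311 (mod 22375).
From x ≡ 7311 (mod 22375) write x = 7311 + 22375t. Substituting into x ≡ 22 (mod 199) gives 22375t ≡ 74 (mod 199), and since 87⁻¹ ≡ 183 (mod 199), t ≡ 10. Hence x ≡ 7311 + 22375·10 = 231061 (mod 4452625).
From x ≡ 231061 (mod 4452625) write x = 231061 + 4452625t. Substituting into x ≡ 163 (mod 167) gives 4452625t ≡ 63 (mod 167), and since 71⁻¹ ≡ 40 (mod 167), t ≡ 15. Hence x ≡ 231061 + 4452625·15 = 67020436 (mod 743588375).
From x ≡ 67020436 (mod 743588375) write x = 67020436 + 743588375t. Substituting into x ≡ 55 (mod 137) gives 743588375t ≡ 19 (mod 137), and since 51⁻¹ ≡ 43 (mod 137), t ≡ 132. Hence x ≡ 67020436 + 743588375·132 = 98220685936 (mod 101871607375).

98220685936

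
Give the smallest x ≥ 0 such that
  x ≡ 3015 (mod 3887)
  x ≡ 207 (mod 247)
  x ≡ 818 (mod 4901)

gcd(3887, 247) = 13 and 13 | (207 − 3015), so the pair is consistent; merging gives x ≡ 37998 (mod 73853), where 73853 = lcm(3887, 247).
gcd(73853, 4901) = 169 and 169 | (818 − 37998), so the pair is consistent; merging gives x ≡ 481116 (mod 2141737), where 2141737 = lcm(73853, 4901).
The solution is unique modulo lcm(3887, 247, 4901) = 2141737.

481116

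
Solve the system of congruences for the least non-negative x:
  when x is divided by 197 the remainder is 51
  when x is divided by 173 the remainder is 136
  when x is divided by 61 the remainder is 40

1578415

The moduli are pairwise coprime; N = 197·173·61 = 2078941.
N/197 = 10553; 10553 ≡ 112 (mod 197); 112·146 ≡ 1, so inverse 146.
N/173 = 12017; 12017 ≡ 80 (mod 173); 80·93 ≡ 1, so inverse 93.
N/61 = 34081; 34081 ≡ 43 (mod 61); 43·44 ≡ 1, so inverse 44.
x ≡ 51·10553·146 + 136·12017·93 + 40·34081·44 = 290551214.
290551214 mod 2078941 = 1578415.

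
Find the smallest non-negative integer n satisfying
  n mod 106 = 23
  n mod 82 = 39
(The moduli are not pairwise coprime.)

2991

Combine the congruences pairwise.
gcd(106, 82) = 2 and 2 | (39 − 23), so the pair is consistent; merging gives n ≡ 2991 (mod 4346), where 4346 = lcm(106, 82).
The solution is unique modulo lcm(106, 82) = 4346.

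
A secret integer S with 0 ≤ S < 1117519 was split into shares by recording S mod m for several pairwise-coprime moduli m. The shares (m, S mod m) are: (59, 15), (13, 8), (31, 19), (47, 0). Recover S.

1066853

From S ≡ 15 (mod 59) write S = 15 + 59t. Substituting into S ≡ 8 (mod 13) gives 59t ≡ 6 (mod 13), and since 7⁻¹ ≡ 2 (mod 13), t ≡ 12. Hence S ≡ 15 + 59·12 = 723 (mod 767).
From S ≡ 723 (mod 767) write S = 723 + 767t. Substituting into S ≡ 19 (mod 31) gives 767t ≡ 9 (mod 31), and since 23⁻¹ ≡ 27 (mod 31), t ≡ 26. Hence S ≡ 723 + 767·26 = 20665 (mod 23777).
From S ≡ 20665 (mod 23777) write S = 20665 + 23777t. Substituting into S ≡ 0 (mod 47) gives 23777t ≡ 15 (mod 47), and since 42⁻¹ ≡ 28 (mod 47), t ≡ 44. Hence S ≡ 20665 + 23777·44 = 1066853 (mod 1117519).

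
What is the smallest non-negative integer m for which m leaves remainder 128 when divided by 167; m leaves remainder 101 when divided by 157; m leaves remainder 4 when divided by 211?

919964

The moduli are pairwise coprime; N = 167·157·211 = 5532209.
N/167 = 33127; 33127 ≡ 61 (mod 167); 61·115 ≡ 1, so inverse 115.
N/157 = 35237; 35237 ≡ 69 (mod 157); 69·66 ≡ 1, so inverse 66.
N/211 = 26219; 26219 ≡ 55 (mod 211); 55·188 ≡ 1, so inverse 188.
m ≡ 128·33127·115 + 101·35237·66 + 4·26219·188 = 742235970.
742235970 mod 5532209 = 919964.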